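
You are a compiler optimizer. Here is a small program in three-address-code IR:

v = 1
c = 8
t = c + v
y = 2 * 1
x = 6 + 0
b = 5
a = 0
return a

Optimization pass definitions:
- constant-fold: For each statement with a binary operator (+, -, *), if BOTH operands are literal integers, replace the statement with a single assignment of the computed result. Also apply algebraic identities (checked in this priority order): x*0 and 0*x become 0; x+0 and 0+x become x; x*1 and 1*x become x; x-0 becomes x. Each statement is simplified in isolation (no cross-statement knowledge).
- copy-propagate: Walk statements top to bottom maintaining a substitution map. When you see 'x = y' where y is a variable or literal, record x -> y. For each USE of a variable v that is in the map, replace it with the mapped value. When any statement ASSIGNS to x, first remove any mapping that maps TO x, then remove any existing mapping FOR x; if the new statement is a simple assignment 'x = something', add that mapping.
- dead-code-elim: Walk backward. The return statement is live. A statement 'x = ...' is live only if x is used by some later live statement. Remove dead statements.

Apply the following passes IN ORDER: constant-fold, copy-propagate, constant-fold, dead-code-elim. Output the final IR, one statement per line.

Answer: return 0

Derivation:
Initial IR:
  v = 1
  c = 8
  t = c + v
  y = 2 * 1
  x = 6 + 0
  b = 5
  a = 0
  return a
After constant-fold (8 stmts):
  v = 1
  c = 8
  t = c + v
  y = 2
  x = 6
  b = 5
  a = 0
  return a
After copy-propagate (8 stmts):
  v = 1
  c = 8
  t = 8 + 1
  y = 2
  x = 6
  b = 5
  a = 0
  return 0
After constant-fold (8 stmts):
  v = 1
  c = 8
  t = 9
  y = 2
  x = 6
  b = 5
  a = 0
  return 0
After dead-code-elim (1 stmts):
  return 0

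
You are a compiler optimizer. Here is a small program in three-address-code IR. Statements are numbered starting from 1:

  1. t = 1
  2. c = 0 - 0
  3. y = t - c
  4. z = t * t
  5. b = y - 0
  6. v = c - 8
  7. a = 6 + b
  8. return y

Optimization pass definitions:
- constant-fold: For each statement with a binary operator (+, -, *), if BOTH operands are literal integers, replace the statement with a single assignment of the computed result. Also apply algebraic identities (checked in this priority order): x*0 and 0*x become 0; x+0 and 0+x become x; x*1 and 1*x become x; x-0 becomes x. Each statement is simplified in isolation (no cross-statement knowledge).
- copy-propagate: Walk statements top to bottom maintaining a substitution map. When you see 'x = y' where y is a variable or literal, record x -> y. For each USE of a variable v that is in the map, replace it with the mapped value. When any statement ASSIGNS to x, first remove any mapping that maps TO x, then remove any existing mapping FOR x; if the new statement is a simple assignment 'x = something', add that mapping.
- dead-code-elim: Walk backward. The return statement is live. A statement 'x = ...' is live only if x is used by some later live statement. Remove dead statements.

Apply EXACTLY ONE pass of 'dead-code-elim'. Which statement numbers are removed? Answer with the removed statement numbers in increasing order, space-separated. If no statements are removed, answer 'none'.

Answer: 4 5 6 7

Derivation:
Backward liveness scan:
Stmt 1 't = 1': KEEP (t is live); live-in = []
Stmt 2 'c = 0 - 0': KEEP (c is live); live-in = ['t']
Stmt 3 'y = t - c': KEEP (y is live); live-in = ['c', 't']
Stmt 4 'z = t * t': DEAD (z not in live set ['y'])
Stmt 5 'b = y - 0': DEAD (b not in live set ['y'])
Stmt 6 'v = c - 8': DEAD (v not in live set ['y'])
Stmt 7 'a = 6 + b': DEAD (a not in live set ['y'])
Stmt 8 'return y': KEEP (return); live-in = ['y']
Removed statement numbers: [4, 5, 6, 7]
Surviving IR:
  t = 1
  c = 0 - 0
  y = t - c
  return y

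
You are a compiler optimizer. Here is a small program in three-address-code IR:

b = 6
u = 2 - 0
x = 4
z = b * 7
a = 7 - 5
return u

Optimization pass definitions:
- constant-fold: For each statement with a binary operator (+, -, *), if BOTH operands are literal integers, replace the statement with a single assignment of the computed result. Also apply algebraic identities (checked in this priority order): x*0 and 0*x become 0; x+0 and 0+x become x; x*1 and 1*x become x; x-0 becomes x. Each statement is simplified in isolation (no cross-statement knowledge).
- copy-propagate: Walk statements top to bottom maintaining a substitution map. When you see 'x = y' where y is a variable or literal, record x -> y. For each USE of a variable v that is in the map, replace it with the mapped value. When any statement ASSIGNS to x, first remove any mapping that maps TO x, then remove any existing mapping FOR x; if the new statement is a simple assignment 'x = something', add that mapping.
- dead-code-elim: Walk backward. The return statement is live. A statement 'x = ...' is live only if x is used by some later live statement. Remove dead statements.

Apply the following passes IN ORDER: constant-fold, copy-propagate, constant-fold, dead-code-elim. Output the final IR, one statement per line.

Initial IR:
  b = 6
  u = 2 - 0
  x = 4
  z = b * 7
  a = 7 - 5
  return u
After constant-fold (6 stmts):
  b = 6
  u = 2
  x = 4
  z = b * 7
  a = 2
  return u
After copy-propagate (6 stmts):
  b = 6
  u = 2
  x = 4
  z = 6 * 7
  a = 2
  return 2
After constant-fold (6 stmts):
  b = 6
  u = 2
  x = 4
  z = 42
  a = 2
  return 2
After dead-code-elim (1 stmts):
  return 2

Answer: return 2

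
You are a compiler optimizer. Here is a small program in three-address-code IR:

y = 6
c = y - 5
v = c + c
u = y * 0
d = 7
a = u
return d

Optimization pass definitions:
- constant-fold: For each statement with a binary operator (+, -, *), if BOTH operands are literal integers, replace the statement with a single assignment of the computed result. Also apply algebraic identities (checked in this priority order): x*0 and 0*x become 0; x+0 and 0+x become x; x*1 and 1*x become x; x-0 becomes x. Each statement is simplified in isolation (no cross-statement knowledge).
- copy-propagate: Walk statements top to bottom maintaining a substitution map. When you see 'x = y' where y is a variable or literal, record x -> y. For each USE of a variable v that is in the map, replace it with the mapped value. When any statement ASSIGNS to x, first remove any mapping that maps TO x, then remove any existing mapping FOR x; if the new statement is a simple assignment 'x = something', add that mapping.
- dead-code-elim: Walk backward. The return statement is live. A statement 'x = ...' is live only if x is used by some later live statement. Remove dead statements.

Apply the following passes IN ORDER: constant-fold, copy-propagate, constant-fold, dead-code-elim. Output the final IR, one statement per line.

Answer: return 7

Derivation:
Initial IR:
  y = 6
  c = y - 5
  v = c + c
  u = y * 0
  d = 7
  a = u
  return d
After constant-fold (7 stmts):
  y = 6
  c = y - 5
  v = c + c
  u = 0
  d = 7
  a = u
  return d
After copy-propagate (7 stmts):
  y = 6
  c = 6 - 5
  v = c + c
  u = 0
  d = 7
  a = 0
  return 7
After constant-fold (7 stmts):
  y = 6
  c = 1
  v = c + c
  u = 0
  d = 7
  a = 0
  return 7
After dead-code-elim (1 stmts):
  return 7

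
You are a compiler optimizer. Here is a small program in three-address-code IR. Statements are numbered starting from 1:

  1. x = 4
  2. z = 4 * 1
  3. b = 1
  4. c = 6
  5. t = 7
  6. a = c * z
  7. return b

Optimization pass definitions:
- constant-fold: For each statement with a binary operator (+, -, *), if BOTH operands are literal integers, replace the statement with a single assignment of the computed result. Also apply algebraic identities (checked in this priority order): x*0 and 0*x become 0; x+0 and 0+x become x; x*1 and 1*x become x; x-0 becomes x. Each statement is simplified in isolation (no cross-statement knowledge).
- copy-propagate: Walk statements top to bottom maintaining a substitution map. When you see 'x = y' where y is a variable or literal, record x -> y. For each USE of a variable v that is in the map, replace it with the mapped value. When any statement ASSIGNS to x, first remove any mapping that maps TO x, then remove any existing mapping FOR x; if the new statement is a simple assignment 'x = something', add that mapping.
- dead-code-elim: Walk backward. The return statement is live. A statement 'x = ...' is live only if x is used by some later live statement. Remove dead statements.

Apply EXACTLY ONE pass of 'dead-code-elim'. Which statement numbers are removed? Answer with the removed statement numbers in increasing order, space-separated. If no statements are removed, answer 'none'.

Backward liveness scan:
Stmt 1 'x = 4': DEAD (x not in live set [])
Stmt 2 'z = 4 * 1': DEAD (z not in live set [])
Stmt 3 'b = 1': KEEP (b is live); live-in = []
Stmt 4 'c = 6': DEAD (c not in live set ['b'])
Stmt 5 't = 7': DEAD (t not in live set ['b'])
Stmt 6 'a = c * z': DEAD (a not in live set ['b'])
Stmt 7 'return b': KEEP (return); live-in = ['b']
Removed statement numbers: [1, 2, 4, 5, 6]
Surviving IR:
  b = 1
  return b

Answer: 1 2 4 5 6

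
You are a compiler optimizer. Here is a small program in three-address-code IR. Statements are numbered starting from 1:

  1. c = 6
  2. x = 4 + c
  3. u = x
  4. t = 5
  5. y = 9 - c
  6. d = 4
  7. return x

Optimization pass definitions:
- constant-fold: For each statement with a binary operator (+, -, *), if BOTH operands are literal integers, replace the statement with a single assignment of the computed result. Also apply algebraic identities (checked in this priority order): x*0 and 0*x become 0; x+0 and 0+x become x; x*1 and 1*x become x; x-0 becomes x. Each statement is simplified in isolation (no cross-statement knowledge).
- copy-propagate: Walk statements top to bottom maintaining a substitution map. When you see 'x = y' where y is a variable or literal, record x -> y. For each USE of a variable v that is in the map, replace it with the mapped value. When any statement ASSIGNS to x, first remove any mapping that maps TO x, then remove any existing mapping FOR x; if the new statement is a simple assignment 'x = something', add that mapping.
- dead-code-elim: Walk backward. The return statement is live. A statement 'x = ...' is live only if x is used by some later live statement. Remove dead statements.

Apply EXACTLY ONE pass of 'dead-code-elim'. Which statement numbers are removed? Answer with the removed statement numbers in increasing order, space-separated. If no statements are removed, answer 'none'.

Backward liveness scan:
Stmt 1 'c = 6': KEEP (c is live); live-in = []
Stmt 2 'x = 4 + c': KEEP (x is live); live-in = ['c']
Stmt 3 'u = x': DEAD (u not in live set ['x'])
Stmt 4 't = 5': DEAD (t not in live set ['x'])
Stmt 5 'y = 9 - c': DEAD (y not in live set ['x'])
Stmt 6 'd = 4': DEAD (d not in live set ['x'])
Stmt 7 'return x': KEEP (return); live-in = ['x']
Removed statement numbers: [3, 4, 5, 6]
Surviving IR:
  c = 6
  x = 4 + c
  return x

Answer: 3 4 5 6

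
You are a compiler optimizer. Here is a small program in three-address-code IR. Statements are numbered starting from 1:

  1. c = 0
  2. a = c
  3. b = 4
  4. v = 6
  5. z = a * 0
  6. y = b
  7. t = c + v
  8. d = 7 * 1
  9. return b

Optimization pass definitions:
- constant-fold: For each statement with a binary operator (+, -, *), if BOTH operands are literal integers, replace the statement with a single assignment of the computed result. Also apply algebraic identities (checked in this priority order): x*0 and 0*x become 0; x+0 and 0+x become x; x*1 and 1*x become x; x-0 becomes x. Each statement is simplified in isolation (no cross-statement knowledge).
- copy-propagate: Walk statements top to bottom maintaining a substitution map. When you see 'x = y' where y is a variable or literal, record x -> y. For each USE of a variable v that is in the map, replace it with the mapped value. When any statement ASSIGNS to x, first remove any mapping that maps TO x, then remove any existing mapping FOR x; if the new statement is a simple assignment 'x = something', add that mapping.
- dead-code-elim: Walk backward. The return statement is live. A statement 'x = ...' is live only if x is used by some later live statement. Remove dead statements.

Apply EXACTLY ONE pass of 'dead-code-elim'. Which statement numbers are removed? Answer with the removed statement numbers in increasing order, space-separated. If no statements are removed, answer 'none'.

Backward liveness scan:
Stmt 1 'c = 0': DEAD (c not in live set [])
Stmt 2 'a = c': DEAD (a not in live set [])
Stmt 3 'b = 4': KEEP (b is live); live-in = []
Stmt 4 'v = 6': DEAD (v not in live set ['b'])
Stmt 5 'z = a * 0': DEAD (z not in live set ['b'])
Stmt 6 'y = b': DEAD (y not in live set ['b'])
Stmt 7 't = c + v': DEAD (t not in live set ['b'])
Stmt 8 'd = 7 * 1': DEAD (d not in live set ['b'])
Stmt 9 'return b': KEEP (return); live-in = ['b']
Removed statement numbers: [1, 2, 4, 5, 6, 7, 8]
Surviving IR:
  b = 4
  return b

Answer: 1 2 4 5 6 7 8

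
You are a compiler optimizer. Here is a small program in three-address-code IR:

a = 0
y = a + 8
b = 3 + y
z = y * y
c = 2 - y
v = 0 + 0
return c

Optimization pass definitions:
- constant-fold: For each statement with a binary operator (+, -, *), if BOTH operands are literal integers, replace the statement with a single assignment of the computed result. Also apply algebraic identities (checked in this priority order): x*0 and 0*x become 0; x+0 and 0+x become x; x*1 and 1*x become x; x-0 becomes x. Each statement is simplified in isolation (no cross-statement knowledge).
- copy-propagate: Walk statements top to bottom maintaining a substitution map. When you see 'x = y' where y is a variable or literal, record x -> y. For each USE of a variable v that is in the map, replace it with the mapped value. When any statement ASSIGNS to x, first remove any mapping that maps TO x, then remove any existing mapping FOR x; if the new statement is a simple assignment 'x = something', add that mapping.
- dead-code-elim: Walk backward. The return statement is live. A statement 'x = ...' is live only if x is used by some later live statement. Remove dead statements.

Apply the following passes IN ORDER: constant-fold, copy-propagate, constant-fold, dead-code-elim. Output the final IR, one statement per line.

Answer: y = 8
c = 2 - y
return c

Derivation:
Initial IR:
  a = 0
  y = a + 8
  b = 3 + y
  z = y * y
  c = 2 - y
  v = 0 + 0
  return c
After constant-fold (7 stmts):
  a = 0
  y = a + 8
  b = 3 + y
  z = y * y
  c = 2 - y
  v = 0
  return c
After copy-propagate (7 stmts):
  a = 0
  y = 0 + 8
  b = 3 + y
  z = y * y
  c = 2 - y
  v = 0
  return c
After constant-fold (7 stmts):
  a = 0
  y = 8
  b = 3 + y
  z = y * y
  c = 2 - y
  v = 0
  return c
After dead-code-elim (3 stmts):
  y = 8
  c = 2 - y
  return c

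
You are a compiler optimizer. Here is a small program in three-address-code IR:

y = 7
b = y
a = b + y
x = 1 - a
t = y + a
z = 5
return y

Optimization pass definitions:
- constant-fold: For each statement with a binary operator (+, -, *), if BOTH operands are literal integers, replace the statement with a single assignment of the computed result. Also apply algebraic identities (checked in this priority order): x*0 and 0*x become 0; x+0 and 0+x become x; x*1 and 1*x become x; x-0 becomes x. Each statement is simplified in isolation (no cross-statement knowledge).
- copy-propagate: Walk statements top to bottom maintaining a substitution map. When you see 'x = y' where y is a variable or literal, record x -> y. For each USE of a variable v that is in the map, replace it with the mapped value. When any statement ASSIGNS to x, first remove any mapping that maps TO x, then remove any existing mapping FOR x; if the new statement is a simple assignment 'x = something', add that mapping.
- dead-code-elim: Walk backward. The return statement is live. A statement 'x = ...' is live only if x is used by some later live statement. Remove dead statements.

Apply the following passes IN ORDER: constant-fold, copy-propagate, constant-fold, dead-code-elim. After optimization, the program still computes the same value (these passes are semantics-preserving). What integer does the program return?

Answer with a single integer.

Initial IR:
  y = 7
  b = y
  a = b + y
  x = 1 - a
  t = y + a
  z = 5
  return y
After constant-fold (7 stmts):
  y = 7
  b = y
  a = b + y
  x = 1 - a
  t = y + a
  z = 5
  return y
After copy-propagate (7 stmts):
  y = 7
  b = 7
  a = 7 + 7
  x = 1 - a
  t = 7 + a
  z = 5
  return 7
After constant-fold (7 stmts):
  y = 7
  b = 7
  a = 14
  x = 1 - a
  t = 7 + a
  z = 5
  return 7
After dead-code-elim (1 stmts):
  return 7
Evaluate:
  y = 7  =>  y = 7
  b = y  =>  b = 7
  a = b + y  =>  a = 14
  x = 1 - a  =>  x = -13
  t = y + a  =>  t = 21
  z = 5  =>  z = 5
  return y = 7

Answer: 7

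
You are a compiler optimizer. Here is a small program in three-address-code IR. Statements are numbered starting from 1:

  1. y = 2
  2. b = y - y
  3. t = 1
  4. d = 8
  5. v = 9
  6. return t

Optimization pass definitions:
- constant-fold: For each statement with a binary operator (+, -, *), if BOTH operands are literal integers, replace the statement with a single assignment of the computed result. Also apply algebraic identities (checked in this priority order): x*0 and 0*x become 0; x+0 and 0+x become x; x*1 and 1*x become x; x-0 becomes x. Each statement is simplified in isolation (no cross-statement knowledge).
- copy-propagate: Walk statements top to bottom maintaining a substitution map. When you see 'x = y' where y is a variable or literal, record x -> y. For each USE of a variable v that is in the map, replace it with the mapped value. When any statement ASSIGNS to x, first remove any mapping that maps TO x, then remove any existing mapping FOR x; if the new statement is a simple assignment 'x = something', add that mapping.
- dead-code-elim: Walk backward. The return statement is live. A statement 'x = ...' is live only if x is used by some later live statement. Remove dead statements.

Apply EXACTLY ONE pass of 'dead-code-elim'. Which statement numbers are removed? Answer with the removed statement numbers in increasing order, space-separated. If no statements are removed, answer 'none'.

Backward liveness scan:
Stmt 1 'y = 2': DEAD (y not in live set [])
Stmt 2 'b = y - y': DEAD (b not in live set [])
Stmt 3 't = 1': KEEP (t is live); live-in = []
Stmt 4 'd = 8': DEAD (d not in live set ['t'])
Stmt 5 'v = 9': DEAD (v not in live set ['t'])
Stmt 6 'return t': KEEP (return); live-in = ['t']
Removed statement numbers: [1, 2, 4, 5]
Surviving IR:
  t = 1
  return t

Answer: 1 2 4 5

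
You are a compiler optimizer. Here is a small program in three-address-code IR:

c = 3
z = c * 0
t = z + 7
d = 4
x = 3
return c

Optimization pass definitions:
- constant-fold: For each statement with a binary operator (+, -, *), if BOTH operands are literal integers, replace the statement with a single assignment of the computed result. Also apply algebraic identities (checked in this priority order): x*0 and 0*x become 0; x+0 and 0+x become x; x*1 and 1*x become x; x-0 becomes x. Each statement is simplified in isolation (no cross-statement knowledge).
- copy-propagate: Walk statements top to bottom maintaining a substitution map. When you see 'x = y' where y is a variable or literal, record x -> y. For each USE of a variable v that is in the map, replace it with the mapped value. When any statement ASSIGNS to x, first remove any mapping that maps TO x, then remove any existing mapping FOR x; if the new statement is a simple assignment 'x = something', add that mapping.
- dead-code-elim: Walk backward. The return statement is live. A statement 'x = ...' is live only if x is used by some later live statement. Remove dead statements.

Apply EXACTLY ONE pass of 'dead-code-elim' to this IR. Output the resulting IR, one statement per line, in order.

Applying dead-code-elim statement-by-statement:
  [6] return c  -> KEEP (return); live=['c']
  [5] x = 3  -> DEAD (x not live)
  [4] d = 4  -> DEAD (d not live)
  [3] t = z + 7  -> DEAD (t not live)
  [2] z = c * 0  -> DEAD (z not live)
  [1] c = 3  -> KEEP; live=[]
Result (2 stmts):
  c = 3
  return c

Answer: c = 3
return c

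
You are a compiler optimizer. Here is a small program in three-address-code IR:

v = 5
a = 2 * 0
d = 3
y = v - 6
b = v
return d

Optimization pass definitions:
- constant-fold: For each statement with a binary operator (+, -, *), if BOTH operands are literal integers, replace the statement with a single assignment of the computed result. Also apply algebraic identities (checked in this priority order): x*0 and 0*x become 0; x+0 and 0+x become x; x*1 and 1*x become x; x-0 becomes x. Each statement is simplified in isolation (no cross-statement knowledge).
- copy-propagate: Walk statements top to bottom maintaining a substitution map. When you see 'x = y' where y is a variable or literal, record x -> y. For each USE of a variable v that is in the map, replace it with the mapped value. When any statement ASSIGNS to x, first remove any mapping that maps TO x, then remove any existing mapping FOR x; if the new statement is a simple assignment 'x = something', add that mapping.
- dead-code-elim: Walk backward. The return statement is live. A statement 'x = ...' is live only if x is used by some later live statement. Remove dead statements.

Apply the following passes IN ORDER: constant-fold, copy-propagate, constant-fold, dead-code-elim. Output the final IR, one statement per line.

Initial IR:
  v = 5
  a = 2 * 0
  d = 3
  y = v - 6
  b = v
  return d
After constant-fold (6 stmts):
  v = 5
  a = 0
  d = 3
  y = v - 6
  b = v
  return d
After copy-propagate (6 stmts):
  v = 5
  a = 0
  d = 3
  y = 5 - 6
  b = 5
  return 3
After constant-fold (6 stmts):
  v = 5
  a = 0
  d = 3
  y = -1
  b = 5
  return 3
After dead-code-elim (1 stmts):
  return 3

Answer: return 3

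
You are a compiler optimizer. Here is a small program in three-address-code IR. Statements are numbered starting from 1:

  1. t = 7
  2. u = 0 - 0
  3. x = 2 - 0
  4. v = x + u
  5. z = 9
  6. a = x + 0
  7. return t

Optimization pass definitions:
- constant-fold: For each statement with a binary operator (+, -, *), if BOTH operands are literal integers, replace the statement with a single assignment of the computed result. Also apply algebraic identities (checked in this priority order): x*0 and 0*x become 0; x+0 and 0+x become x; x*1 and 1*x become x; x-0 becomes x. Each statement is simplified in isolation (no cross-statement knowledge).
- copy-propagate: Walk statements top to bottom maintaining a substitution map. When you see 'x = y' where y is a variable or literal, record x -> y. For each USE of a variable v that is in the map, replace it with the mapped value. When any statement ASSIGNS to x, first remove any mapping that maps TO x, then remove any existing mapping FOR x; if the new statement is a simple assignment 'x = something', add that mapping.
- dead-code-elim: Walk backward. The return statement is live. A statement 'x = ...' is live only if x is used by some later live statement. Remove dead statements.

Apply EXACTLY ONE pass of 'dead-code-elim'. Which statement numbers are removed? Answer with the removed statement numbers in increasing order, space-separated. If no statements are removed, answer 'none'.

Backward liveness scan:
Stmt 1 't = 7': KEEP (t is live); live-in = []
Stmt 2 'u = 0 - 0': DEAD (u not in live set ['t'])
Stmt 3 'x = 2 - 0': DEAD (x not in live set ['t'])
Stmt 4 'v = x + u': DEAD (v not in live set ['t'])
Stmt 5 'z = 9': DEAD (z not in live set ['t'])
Stmt 6 'a = x + 0': DEAD (a not in live set ['t'])
Stmt 7 'return t': KEEP (return); live-in = ['t']
Removed statement numbers: [2, 3, 4, 5, 6]
Surviving IR:
  t = 7
  return t

Answer: 2 3 4 5 6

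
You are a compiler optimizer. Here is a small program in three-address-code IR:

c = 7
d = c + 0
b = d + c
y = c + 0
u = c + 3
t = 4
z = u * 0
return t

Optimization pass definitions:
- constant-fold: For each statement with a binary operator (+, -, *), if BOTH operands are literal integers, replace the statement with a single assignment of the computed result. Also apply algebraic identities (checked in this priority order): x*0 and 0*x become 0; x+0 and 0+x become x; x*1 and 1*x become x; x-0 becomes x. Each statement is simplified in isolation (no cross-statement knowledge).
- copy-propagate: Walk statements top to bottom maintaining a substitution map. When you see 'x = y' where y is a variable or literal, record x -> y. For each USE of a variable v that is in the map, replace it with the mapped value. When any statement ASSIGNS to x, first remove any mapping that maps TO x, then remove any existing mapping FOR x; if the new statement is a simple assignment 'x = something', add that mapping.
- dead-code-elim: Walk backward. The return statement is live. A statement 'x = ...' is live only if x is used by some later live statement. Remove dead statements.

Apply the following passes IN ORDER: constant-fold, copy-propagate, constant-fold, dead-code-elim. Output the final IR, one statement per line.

Initial IR:
  c = 7
  d = c + 0
  b = d + c
  y = c + 0
  u = c + 3
  t = 4
  z = u * 0
  return t
After constant-fold (8 stmts):
  c = 7
  d = c
  b = d + c
  y = c
  u = c + 3
  t = 4
  z = 0
  return t
After copy-propagate (8 stmts):
  c = 7
  d = 7
  b = 7 + 7
  y = 7
  u = 7 + 3
  t = 4
  z = 0
  return 4
After constant-fold (8 stmts):
  c = 7
  d = 7
  b = 14
  y = 7
  u = 10
  t = 4
  z = 0
  return 4
After dead-code-elim (1 stmts):
  return 4

Answer: return 4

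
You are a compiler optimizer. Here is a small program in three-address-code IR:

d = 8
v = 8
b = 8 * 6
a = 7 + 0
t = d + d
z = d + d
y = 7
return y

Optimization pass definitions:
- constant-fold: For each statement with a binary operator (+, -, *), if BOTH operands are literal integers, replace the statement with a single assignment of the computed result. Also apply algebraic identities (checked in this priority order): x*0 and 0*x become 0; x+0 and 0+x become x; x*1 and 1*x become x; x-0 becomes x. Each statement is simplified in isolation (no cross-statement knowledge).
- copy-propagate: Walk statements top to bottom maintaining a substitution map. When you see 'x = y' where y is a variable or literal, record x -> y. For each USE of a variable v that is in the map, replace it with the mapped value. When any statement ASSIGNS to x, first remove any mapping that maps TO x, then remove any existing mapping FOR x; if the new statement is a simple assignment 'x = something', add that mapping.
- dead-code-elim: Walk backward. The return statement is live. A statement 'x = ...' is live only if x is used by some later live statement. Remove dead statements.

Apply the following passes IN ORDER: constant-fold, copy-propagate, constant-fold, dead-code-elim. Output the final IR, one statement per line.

Initial IR:
  d = 8
  v = 8
  b = 8 * 6
  a = 7 + 0
  t = d + d
  z = d + d
  y = 7
  return y
After constant-fold (8 stmts):
  d = 8
  v = 8
  b = 48
  a = 7
  t = d + d
  z = d + d
  y = 7
  return y
After copy-propagate (8 stmts):
  d = 8
  v = 8
  b = 48
  a = 7
  t = 8 + 8
  z = 8 + 8
  y = 7
  return 7
After constant-fold (8 stmts):
  d = 8
  v = 8
  b = 48
  a = 7
  t = 16
  z = 16
  y = 7
  return 7
After dead-code-elim (1 stmts):
  return 7

Answer: return 7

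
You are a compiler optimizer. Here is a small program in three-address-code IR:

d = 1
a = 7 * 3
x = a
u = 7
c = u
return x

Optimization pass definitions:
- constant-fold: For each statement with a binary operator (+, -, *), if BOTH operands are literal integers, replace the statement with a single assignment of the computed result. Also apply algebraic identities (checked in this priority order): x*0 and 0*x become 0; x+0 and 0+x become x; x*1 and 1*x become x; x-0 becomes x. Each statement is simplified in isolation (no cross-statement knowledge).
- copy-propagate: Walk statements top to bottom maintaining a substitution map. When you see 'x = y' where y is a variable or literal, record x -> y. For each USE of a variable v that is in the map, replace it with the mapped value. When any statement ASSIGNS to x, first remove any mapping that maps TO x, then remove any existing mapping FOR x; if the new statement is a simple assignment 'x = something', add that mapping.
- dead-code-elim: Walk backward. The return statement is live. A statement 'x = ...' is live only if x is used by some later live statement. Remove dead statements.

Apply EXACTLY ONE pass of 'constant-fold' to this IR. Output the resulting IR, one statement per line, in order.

Answer: d = 1
a = 21
x = a
u = 7
c = u
return x

Derivation:
Applying constant-fold statement-by-statement:
  [1] d = 1  (unchanged)
  [2] a = 7 * 3  -> a = 21
  [3] x = a  (unchanged)
  [4] u = 7  (unchanged)
  [5] c = u  (unchanged)
  [6] return x  (unchanged)
Result (6 stmts):
  d = 1
  a = 21
  x = a
  u = 7
  c = u
  return x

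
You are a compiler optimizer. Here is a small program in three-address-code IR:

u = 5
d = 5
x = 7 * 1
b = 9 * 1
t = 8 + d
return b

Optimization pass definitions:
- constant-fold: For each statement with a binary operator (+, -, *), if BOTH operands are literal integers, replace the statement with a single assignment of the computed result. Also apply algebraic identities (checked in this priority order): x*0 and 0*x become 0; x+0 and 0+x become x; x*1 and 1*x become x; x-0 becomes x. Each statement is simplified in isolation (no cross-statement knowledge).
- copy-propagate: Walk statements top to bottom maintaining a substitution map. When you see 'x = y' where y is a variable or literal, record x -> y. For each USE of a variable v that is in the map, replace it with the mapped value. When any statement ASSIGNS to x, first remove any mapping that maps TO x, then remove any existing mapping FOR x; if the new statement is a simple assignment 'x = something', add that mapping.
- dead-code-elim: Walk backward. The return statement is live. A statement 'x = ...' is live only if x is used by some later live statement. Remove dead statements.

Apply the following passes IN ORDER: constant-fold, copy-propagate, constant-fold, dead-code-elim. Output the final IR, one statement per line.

Answer: return 9

Derivation:
Initial IR:
  u = 5
  d = 5
  x = 7 * 1
  b = 9 * 1
  t = 8 + d
  return b
After constant-fold (6 stmts):
  u = 5
  d = 5
  x = 7
  b = 9
  t = 8 + d
  return b
After copy-propagate (6 stmts):
  u = 5
  d = 5
  x = 7
  b = 9
  t = 8 + 5
  return 9
After constant-fold (6 stmts):
  u = 5
  d = 5
  x = 7
  b = 9
  t = 13
  return 9
After dead-code-elim (1 stmts):
  return 9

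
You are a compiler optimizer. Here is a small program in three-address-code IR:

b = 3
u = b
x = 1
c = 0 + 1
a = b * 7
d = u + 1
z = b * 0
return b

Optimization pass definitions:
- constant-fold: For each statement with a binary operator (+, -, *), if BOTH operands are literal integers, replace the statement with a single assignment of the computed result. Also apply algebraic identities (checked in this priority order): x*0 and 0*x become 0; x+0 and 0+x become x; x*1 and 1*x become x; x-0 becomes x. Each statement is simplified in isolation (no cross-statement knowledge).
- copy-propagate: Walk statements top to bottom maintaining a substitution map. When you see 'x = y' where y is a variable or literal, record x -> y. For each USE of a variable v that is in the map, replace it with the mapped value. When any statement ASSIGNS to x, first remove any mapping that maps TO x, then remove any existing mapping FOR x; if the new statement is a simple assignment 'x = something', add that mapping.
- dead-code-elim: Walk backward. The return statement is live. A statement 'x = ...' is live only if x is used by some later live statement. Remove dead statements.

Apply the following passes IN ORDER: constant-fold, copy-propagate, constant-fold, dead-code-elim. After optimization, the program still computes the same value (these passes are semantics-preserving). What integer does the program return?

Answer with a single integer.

Answer: 3

Derivation:
Initial IR:
  b = 3
  u = b
  x = 1
  c = 0 + 1
  a = b * 7
  d = u + 1
  z = b * 0
  return b
After constant-fold (8 stmts):
  b = 3
  u = b
  x = 1
  c = 1
  a = b * 7
  d = u + 1
  z = 0
  return b
After copy-propagate (8 stmts):
  b = 3
  u = 3
  x = 1
  c = 1
  a = 3 * 7
  d = 3 + 1
  z = 0
  return 3
After constant-fold (8 stmts):
  b = 3
  u = 3
  x = 1
  c = 1
  a = 21
  d = 4
  z = 0
  return 3
After dead-code-elim (1 stmts):
  return 3
Evaluate:
  b = 3  =>  b = 3
  u = b  =>  u = 3
  x = 1  =>  x = 1
  c = 0 + 1  =>  c = 1
  a = b * 7  =>  a = 21
  d = u + 1  =>  d = 4
  z = b * 0  =>  z = 0
  return b = 3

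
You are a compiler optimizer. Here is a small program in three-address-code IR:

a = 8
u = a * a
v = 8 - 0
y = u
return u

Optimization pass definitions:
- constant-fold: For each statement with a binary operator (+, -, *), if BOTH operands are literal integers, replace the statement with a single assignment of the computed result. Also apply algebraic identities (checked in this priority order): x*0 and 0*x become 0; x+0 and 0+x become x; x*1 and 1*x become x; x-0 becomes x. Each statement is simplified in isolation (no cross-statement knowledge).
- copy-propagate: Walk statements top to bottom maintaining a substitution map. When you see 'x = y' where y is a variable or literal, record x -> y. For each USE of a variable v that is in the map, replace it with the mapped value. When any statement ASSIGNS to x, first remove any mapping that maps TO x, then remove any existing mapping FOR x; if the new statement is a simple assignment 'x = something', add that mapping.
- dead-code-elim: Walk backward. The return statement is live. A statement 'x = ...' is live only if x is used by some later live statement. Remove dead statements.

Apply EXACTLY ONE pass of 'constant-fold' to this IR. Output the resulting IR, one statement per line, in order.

Answer: a = 8
u = a * a
v = 8
y = u
return u

Derivation:
Applying constant-fold statement-by-statement:
  [1] a = 8  (unchanged)
  [2] u = a * a  (unchanged)
  [3] v = 8 - 0  -> v = 8
  [4] y = u  (unchanged)
  [5] return u  (unchanged)
Result (5 stmts):
  a = 8
  u = a * a
  v = 8
  y = u
  return u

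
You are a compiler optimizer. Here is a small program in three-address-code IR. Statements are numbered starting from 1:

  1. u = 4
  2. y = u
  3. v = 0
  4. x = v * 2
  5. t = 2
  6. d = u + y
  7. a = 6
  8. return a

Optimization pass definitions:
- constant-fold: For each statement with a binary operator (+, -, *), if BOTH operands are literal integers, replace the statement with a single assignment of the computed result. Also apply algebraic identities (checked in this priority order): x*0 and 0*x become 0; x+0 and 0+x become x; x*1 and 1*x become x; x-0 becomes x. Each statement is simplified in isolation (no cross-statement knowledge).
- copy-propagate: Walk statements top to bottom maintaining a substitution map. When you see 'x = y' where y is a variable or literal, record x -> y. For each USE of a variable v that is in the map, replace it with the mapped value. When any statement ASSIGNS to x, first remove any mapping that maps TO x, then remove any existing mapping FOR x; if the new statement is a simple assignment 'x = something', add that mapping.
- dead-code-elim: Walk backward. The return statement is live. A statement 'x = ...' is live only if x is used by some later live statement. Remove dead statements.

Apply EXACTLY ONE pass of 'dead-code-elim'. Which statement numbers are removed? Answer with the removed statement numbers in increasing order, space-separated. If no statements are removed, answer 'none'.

Backward liveness scan:
Stmt 1 'u = 4': DEAD (u not in live set [])
Stmt 2 'y = u': DEAD (y not in live set [])
Stmt 3 'v = 0': DEAD (v not in live set [])
Stmt 4 'x = v * 2': DEAD (x not in live set [])
Stmt 5 't = 2': DEAD (t not in live set [])
Stmt 6 'd = u + y': DEAD (d not in live set [])
Stmt 7 'a = 6': KEEP (a is live); live-in = []
Stmt 8 'return a': KEEP (return); live-in = ['a']
Removed statement numbers: [1, 2, 3, 4, 5, 6]
Surviving IR:
  a = 6
  return a

Answer: 1 2 3 4 5 6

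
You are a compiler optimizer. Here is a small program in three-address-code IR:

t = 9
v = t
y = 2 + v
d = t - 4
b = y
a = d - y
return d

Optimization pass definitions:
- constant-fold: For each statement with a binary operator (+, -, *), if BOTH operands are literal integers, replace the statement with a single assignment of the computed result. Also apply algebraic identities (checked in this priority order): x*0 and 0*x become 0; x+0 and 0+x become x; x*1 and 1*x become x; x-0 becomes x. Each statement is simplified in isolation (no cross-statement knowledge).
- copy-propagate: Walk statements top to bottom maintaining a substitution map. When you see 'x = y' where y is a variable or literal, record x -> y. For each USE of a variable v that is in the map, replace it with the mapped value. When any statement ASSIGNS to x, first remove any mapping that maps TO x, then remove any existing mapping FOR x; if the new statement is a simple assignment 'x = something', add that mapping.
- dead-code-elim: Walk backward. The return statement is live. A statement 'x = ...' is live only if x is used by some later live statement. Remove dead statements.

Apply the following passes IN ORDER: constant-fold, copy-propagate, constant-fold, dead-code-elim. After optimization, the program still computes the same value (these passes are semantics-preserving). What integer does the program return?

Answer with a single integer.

Initial IR:
  t = 9
  v = t
  y = 2 + v
  d = t - 4
  b = y
  a = d - y
  return d
After constant-fold (7 stmts):
  t = 9
  v = t
  y = 2 + v
  d = t - 4
  b = y
  a = d - y
  return d
After copy-propagate (7 stmts):
  t = 9
  v = 9
  y = 2 + 9
  d = 9 - 4
  b = y
  a = d - y
  return d
After constant-fold (7 stmts):
  t = 9
  v = 9
  y = 11
  d = 5
  b = y
  a = d - y
  return d
After dead-code-elim (2 stmts):
  d = 5
  return d
Evaluate:
  t = 9  =>  t = 9
  v = t  =>  v = 9
  y = 2 + v  =>  y = 11
  d = t - 4  =>  d = 5
  b = y  =>  b = 11
  a = d - y  =>  a = -6
  return d = 5

Answer: 5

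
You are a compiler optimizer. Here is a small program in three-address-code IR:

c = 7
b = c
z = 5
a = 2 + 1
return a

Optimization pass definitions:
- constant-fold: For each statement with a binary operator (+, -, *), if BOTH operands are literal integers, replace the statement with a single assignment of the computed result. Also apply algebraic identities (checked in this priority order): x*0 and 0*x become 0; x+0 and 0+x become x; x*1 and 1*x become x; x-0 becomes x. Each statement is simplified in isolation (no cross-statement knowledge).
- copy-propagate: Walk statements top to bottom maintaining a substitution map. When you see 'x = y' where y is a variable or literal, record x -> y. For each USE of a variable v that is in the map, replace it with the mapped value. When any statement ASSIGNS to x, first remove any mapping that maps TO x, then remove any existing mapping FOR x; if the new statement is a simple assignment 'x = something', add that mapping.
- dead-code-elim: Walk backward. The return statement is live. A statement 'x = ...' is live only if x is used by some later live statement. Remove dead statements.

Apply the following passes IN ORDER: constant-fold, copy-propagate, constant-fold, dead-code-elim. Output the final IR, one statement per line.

Initial IR:
  c = 7
  b = c
  z = 5
  a = 2 + 1
  return a
After constant-fold (5 stmts):
  c = 7
  b = c
  z = 5
  a = 3
  return a
After copy-propagate (5 stmts):
  c = 7
  b = 7
  z = 5
  a = 3
  return 3
After constant-fold (5 stmts):
  c = 7
  b = 7
  z = 5
  a = 3
  return 3
After dead-code-elim (1 stmts):
  return 3

Answer: return 3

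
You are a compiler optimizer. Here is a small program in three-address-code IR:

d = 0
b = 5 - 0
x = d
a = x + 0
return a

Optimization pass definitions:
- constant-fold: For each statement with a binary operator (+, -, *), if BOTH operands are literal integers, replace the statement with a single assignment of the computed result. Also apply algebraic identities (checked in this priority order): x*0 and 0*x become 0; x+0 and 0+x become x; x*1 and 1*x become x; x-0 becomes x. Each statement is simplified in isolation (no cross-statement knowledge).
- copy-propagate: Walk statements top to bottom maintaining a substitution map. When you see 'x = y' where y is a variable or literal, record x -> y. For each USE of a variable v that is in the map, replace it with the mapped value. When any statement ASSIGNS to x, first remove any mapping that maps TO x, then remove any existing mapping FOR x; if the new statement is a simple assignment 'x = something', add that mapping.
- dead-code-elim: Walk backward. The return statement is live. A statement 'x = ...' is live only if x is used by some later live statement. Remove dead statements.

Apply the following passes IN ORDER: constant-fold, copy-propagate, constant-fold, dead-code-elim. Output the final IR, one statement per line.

Answer: return 0

Derivation:
Initial IR:
  d = 0
  b = 5 - 0
  x = d
  a = x + 0
  return a
After constant-fold (5 stmts):
  d = 0
  b = 5
  x = d
  a = x
  return a
After copy-propagate (5 stmts):
  d = 0
  b = 5
  x = 0
  a = 0
  return 0
After constant-fold (5 stmts):
  d = 0
  b = 5
  x = 0
  a = 0
  return 0
After dead-code-elim (1 stmts):
  return 0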